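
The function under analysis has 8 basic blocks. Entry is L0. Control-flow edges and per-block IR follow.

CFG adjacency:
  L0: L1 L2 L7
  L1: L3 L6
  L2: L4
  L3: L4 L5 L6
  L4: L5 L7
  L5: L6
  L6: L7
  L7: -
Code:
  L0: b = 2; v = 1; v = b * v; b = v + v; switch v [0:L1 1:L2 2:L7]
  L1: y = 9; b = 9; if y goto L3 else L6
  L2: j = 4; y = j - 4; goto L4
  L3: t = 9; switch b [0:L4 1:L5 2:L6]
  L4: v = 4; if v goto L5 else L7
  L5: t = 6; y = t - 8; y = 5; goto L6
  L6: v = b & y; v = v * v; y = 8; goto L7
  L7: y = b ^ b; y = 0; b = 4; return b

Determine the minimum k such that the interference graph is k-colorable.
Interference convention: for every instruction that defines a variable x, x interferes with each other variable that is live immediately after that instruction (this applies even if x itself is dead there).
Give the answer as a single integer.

Answer: 3

Working:
Per-block:
  L0 def {b,v} use ∅
  L1 def {b,y} use ∅
  L2 def {j,y} use ∅
  L3 def {t} use {b}
  L4 def {v} use ∅
  L5 def {t,y} use ∅
  L6 def {v,y} use {b,y}
  L7 def {b,y} use {b}

Backward fixpoint:
  L0 li=∅ lo={b}
  L1 li=∅ lo={b,y}
  L2 li={b} lo={b}
  L3 li={b,y} lo={b,y}
  L4 li={b} lo={b}
  L5 li={b} lo={b,y}
  L6 li={b,y} lo={b}
  L7 li={b} lo=∅

Interfere edges:
  b↔{j,t,v,y}
  j↔{b}
  t↔{b,y}
  v↔{b}
  y↔{b,t}

Chromatic number:
  lower bound: {b,t,y} mutually conflict ⇒ χ ≥ 3
  3-colouring: R0={b}  R1={j,t,v}  R2={y}
  χ = 3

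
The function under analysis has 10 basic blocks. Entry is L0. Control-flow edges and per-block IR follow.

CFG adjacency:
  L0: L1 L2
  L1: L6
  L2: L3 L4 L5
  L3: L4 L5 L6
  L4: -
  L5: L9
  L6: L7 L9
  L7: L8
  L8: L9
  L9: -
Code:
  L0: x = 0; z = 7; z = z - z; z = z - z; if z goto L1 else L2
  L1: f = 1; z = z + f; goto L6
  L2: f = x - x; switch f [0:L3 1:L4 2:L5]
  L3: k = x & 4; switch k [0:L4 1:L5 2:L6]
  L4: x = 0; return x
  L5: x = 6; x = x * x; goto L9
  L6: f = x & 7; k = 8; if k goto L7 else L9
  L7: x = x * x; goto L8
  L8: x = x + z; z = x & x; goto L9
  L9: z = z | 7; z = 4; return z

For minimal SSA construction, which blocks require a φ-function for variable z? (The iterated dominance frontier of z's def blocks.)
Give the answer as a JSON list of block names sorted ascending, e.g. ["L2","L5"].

idom tree: L1←L0 L2←L0 L3←L2 L4←L2 L5←L2 L6←L0 L7←L6 L8←L7 L9←L0
Join-block Dom:
  L4: preds {L2,L3}: {L0,L2} ∩ {L0,L2,L3} = {L0,L2}; idom=L2
  L5: preds {L2,L3}: {L0,L2} ∩ {L0,L2,L3} = {L0,L2}; idom=L2
  L6: preds {L1,L3}: {L0,L1} ∩ {L0,L2,L3} = {L0}; idom=L0
  L9: preds {L5,L6,L8}: {L0,L2,L5} ∩ {L0,L6} ∩ {L0,L6,L7,L8} = {L0}; idom=L0

DF walk-up:
  L4←L2: walk · to L2
  L4←L3: walk L3 to L2
  L5←L2: walk · to L2
  L5←L3: walk L3 to L2
  L6←L1: walk L1 to L0
  L6←L3: walk L3→L2 to L0
  L9←L5: walk L5→L2 to L0
  L9←L6: walk L6 to L0
  L9←L8: walk L8→L7→L6 to L0
  L0: DF=∅
  L1: DF={L6}
  L2: DF={L6,L9}
  L3: DF={L4,L5,L6}
  L4: DF=∅
  L5: DF={L9}
  L6: DF={L9}
  L7: DF={L9}
  L8: DF={L9}
  L9: DF=∅

φ for z: defs {L0,L1,L8,L9}
  DF⁺ = {L6,L9}

Answer: ["L6", "L9"]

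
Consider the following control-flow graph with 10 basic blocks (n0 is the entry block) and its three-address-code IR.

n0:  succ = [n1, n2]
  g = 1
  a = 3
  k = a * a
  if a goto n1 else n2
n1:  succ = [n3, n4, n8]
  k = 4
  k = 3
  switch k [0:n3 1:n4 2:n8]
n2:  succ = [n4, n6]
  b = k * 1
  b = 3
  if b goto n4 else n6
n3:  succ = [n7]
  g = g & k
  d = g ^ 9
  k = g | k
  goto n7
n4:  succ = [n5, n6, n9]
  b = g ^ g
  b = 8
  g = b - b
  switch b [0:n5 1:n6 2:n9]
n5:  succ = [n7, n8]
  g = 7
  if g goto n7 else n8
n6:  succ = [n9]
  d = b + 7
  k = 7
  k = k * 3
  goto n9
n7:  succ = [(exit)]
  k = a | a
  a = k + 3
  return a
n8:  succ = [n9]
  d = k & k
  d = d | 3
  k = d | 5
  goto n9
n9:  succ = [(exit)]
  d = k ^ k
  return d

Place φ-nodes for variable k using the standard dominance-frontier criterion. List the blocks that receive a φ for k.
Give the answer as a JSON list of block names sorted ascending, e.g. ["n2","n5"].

idom tree: n1←n0 n2←n0 n3←n1 n4←n0 n5←n4 n6←n0 n7←n0 n8←n0 n9←n0
Join-block Dom:
  n4: preds {n1,n2}: {n0,n1} ∩ {n0,n2} = {n0}; idom=n0
  n6: preds {n2,n4}: {n0,n2} ∩ {n0,n4} = {n0}; idom=n0
  n7: preds {n3,n5}: {n0,n1,n3} ∩ {n0,n4,n5} = {n0}; idom=n0
  n8: preds {n1,n5}: {n0,n1} ∩ {n0,n4,n5} = {n0}; idom=n0
  n9: preds {n4,n6,n8}: {n0,n4} ∩ {n0,n6} ∩ {n0,n8} = {n0}; idom=n0

Frontier:
  n4←n1: walk n1 to n0
  n4←n2: walk n2 to n0
  n6←n2: walk n2 to n0
  n6←n4: walk n4 to n0
  n7←n3: walk n3→n1 to n0
  n7←n5: walk n5→n4 to n0
  n8←n1: walk n1 to n0
  n8←n5: walk n5→n4 to n0
  n9←n4: walk n4 to n0
  n9←n6: walk n6 to n0
  n9←n8: walk n8 to n0
  DF(n0)=∅
  DF(n1)={n4,n7,n8}
  DF(n2)={n4,n6}
  DF(n3)={n7}
  DF(n4)={n6,n7,n8,n9}
  DF(n5)={n7,n8}
  DF(n6)={n9}
  DF(n7)=∅
  DF(n8)={n9}
  DF(n9)=∅

φ for k: defs {n0,n1,n3,n6,n7,n8}
  DF⁺ = {n4,n6,n7,n8,n9}

Answer: ["n4", "n6", "n7", "n8", "n9"]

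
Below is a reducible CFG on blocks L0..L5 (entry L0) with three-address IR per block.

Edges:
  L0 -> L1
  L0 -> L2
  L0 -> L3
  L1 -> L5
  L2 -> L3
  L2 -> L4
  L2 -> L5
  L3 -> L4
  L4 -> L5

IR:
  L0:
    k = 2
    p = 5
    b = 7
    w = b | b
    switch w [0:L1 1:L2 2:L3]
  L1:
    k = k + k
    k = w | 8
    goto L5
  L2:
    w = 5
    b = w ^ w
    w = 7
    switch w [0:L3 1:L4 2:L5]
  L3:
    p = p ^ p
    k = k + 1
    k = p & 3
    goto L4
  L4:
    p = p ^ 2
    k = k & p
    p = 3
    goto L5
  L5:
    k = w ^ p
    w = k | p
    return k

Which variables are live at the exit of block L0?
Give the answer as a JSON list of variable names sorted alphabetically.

Per-block:
  L0: {b,k,p,w} / ∅
  L1: {k} / {k,w}
  L2: {b,w} / ∅
  L3: {k,p} / {k,p}
  L4: {k,p} / {k,p}
  L5: {k,w} / {p,w}

Backward fixpoint:
  L0 li=∅ lo={k,p,w}
  L1 li={k,p,w} lo={p,w}
  L2 li={k,p} lo={k,p,w}
  L3 li={k,p,w} lo={k,p,w}
  L4 li={k,p,w} lo={p,w}
  L5 li={p,w} lo=∅

live-out(L0) = ["k", "p", "w"]

Answer: ["k", "p", "w"]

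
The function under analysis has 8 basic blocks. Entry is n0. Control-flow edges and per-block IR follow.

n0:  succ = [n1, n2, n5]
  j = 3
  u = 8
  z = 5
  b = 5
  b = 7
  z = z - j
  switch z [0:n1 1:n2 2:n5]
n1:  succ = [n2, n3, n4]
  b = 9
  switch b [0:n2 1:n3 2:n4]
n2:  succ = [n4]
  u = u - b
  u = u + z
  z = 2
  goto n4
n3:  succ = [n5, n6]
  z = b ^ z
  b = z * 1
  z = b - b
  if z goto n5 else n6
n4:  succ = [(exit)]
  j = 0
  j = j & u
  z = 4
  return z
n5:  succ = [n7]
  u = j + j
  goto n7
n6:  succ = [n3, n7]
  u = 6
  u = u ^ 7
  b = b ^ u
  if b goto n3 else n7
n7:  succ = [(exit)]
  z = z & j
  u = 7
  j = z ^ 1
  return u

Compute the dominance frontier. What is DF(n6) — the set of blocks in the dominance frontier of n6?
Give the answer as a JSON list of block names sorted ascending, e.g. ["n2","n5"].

Answer: ["n3", "n7"]

Analysis:
idom tree: n1←n0 n2←n0 n3←n1 n4←n0 n5←n0 n6←n3 n7←n0
Dom at joins:
  n2: preds {n0,n1}: {n0} ∩ {n0,n1} = {n0}; idom=n0
  n3: preds {n1,n6}: {n0,n1} ∩ {n0,n1,n3,n6} = {n0,n1}; idom=n1
  n4: preds {n1,n2}: {n0,n1} ∩ {n0,n2} = {n0}; idom=n0
  n5: preds {n0,n3}: {n0} ∩ {n0,n1,n3} = {n0}; idom=n0
  n7: preds {n5,n6}: {n0,n5} ∩ {n0,n1,n3,n6} = {n0}; idom=n0

DF walk-up:
  n2←n0: walk · to n0
  n2←n1: walk n1 to n0
  n3←n1: walk · to n1
  n3←n6: walk n6→n3 to n1
  n4←n1: walk n1 to n0
  n4←n2: walk n2 to n0
  n5←n0: walk · to n0
  n5←n3: walk n3→n1 to n0
  n7←n5: walk n5 to n0
  n7←n6: walk n6→n3→n1 to n0
  n0: DF=∅
  n1: DF={n2,n4,n5,n7}
  n2: DF={n4}
  n3: DF={n3,n5,n7}
  n4: DF=∅
  n5: DF={n7}
  n6: DF={n3,n7}
  n7: DF=∅

DF(n6) = ["n3", "n7"]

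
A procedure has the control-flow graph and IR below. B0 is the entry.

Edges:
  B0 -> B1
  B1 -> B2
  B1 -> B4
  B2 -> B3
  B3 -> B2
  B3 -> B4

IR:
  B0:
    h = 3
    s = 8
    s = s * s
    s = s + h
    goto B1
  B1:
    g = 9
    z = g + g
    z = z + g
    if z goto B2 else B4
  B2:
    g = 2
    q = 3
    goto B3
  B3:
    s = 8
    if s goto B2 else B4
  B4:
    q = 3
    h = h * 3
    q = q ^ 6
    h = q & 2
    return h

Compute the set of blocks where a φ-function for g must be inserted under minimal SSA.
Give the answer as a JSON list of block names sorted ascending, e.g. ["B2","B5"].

idom tree: B1←B0 B2←B1 B3←B2 B4←B1
Dom∩ at merges:
  B2: preds {B1,B3}: {B0,B1} ∩ {B0,B1,B2,B3} = {B0,B1}; idom=B1
  B4: preds {B1,B3}: {B0,B1} ∩ {B0,B1,B2,B3} = {B0,B1}; idom=B1

Frontier:
  join B2 pred B1: · stop@B1
  join B2 pred B3: B3→B2 stop@B1
  join B4 pred B1: · stop@B1
  join B4 pred B3: B3→B2 stop@B1
  B0: DF=∅
  B1: DF=∅
  B2: DF={B2,B4}
  B3: DF={B2,B4}
  B4: DF=∅

φ for g: defs {B1,B2}
  DF⁺ = {B2,B4}

Answer: ["B2", "B4"]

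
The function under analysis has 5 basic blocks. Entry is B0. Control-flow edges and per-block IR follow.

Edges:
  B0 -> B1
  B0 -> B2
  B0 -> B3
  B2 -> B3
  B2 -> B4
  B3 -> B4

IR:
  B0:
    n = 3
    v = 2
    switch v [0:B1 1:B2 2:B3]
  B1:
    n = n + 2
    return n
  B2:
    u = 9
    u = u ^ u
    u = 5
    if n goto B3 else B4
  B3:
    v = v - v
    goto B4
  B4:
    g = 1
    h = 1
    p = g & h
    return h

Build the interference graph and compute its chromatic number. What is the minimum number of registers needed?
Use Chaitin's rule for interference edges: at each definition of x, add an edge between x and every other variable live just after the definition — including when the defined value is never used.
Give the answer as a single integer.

Per-block:
  B0: {n,v} / ∅
  B1: {n} / {n}
  B2: {u} / {n}
  B3: {v} / {v}
  B4: {g,h,p} / ∅

Live sets:
  B0 li=∅ lo={n,v}
  B1 li={n} lo=∅
  B2 li={n,v} lo={v}
  B3 li={v} lo=∅
  B4 li=∅ lo=∅

Interference:
  g: {h}
  h: {g,p}
  n: {u,v}
  p: {h}
  u: {n,v}
  v: {n,u}

Colouring:
  clique {n,u,v} ⇒ need ≥ 3
  assign g→c1 h→c0 n→c0 p→c1 u→c1 v→c2 — no edge inside a register ⇒ χ ≤ 3
  χ = 3

Answer: 3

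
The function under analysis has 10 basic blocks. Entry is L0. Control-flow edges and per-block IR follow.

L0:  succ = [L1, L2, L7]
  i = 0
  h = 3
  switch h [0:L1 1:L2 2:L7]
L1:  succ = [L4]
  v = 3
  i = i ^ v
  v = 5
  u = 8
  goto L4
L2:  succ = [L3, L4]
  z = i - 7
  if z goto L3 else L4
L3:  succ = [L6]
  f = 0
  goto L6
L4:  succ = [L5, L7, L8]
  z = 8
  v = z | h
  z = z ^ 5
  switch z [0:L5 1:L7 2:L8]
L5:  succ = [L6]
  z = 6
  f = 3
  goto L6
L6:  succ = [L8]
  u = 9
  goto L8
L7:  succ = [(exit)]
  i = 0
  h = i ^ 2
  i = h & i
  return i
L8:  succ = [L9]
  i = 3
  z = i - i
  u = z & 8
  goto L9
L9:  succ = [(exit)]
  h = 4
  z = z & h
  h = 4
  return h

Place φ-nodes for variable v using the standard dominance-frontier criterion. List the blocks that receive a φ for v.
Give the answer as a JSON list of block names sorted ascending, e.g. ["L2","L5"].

Answer: ["L4", "L6", "L7", "L8"]

Analysis:
idom tree: L1←L0 L2←L0 L3←L2 L4←L0 L5←L4 L6←L0 L7←L0 L8←L0 L9←L8
Dom∩ at merges:
  L4: preds {L1,L2}: {L0,L1} ∩ {L0,L2} = {L0}; idom=L0
  L6: preds {L3,L5}: {L0,L2,L3} ∩ {L0,L4,L5} = {L0}; idom=L0
  L7: preds {L0,L4}: {L0} ∩ {L0,L4} = {L0}; idom=L0
  L8: preds {L4,L6}: {L0,L4} ∩ {L0,L6} = {L0}; idom=L0

DF walk-up:
  L4←L1: walk L1 to L0
  L4←L2: walk L2 to L0
  L6←L3: walk L3→L2 to L0
  L6←L5: walk L5→L4 to L0
  L7←L0: walk · to L0
  L7←L4: walk L4 to L0
  L8←L4: walk L4 to L0
  L8←L6: walk L6 to L0
  DF(L0)=∅
  DF(L1)={L4}
  DF(L2)={L4,L6}
  DF(L3)={L6}
  DF(L4)={L6,L7,L8}
  DF(L5)={L6}
  DF(L6)={L8}
  DF(L7)=∅
  DF(L8)=∅
  DF(L9)=∅

φ for v: defs {L1,L4}
  DF⁺ = {L4,L6,L7,L8}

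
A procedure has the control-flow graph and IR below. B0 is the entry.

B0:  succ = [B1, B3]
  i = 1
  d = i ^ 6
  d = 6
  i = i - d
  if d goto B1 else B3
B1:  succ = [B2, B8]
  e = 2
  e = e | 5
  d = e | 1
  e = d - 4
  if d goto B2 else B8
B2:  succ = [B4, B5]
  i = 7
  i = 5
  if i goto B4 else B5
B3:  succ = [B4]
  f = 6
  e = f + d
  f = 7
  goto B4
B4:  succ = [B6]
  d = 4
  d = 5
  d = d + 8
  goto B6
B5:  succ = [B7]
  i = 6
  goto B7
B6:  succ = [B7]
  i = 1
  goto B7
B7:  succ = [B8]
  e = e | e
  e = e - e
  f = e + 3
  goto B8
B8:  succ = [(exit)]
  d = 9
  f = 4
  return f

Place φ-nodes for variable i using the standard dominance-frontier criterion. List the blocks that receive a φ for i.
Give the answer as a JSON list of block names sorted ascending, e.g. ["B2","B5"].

Answer: ["B4", "B7", "B8"]

Analysis:
idom tree: B1←B0 B2←B1 B3←B0 B4←B0 B5←B2 B6←B4 B7←B0 B8←B0
Join-block Dom:
  B4: preds {B2,B3}: {B0,B1,B2} ∩ {B0,B3} = {B0}; idom=B0
  B7: preds {B5,B6}: {B0,B1,B2,B5} ∩ {B0,B4,B6} = {B0}; idom=B0
  B8: preds {B1,B7}: {B0,B1} ∩ {B0,B7} = {B0}; idom=B0

DF walk-up:
  B4←B2: walk B2→B1 to B0
  B4←B3: walk B3 to B0
  B7←B5: walk B5→B2→B1 to B0
  B7←B6: walk B6→B4 to B0
  B8←B1: walk B1 to B0
  B8←B7: walk B7 to B0
  B0 → ∅
  B1 → {B4,B7,B8}
  B2 → {B4,B7}
  B3 → {B4}
  B4 → {B7}
  B5 → {B7}
  B6 → {B7}
  B7 → {B8}
  B8 → ∅

φ for i: defs {B0,B2,B5,B6}
  DF⁺ = {B4,B7,B8}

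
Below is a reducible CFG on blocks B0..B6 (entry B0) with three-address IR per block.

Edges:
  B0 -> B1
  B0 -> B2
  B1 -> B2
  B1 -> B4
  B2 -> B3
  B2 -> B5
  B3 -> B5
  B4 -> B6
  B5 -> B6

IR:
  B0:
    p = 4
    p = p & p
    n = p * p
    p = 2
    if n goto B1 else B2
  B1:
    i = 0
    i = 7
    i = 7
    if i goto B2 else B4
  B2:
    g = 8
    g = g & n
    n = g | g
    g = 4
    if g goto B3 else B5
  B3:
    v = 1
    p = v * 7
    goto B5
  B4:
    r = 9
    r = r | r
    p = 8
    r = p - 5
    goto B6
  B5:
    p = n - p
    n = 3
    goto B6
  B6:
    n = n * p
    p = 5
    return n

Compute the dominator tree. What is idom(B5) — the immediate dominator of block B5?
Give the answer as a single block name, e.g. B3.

Answer: B2

Derivation:
idom tree: B1←B0 B2←B0 B3←B2 B4←B1 B5←B2 B6←B0
Dom at joins:
  B2: preds {B0,B1}: {B0} ∩ {B0,B1} = {B0}; idom=B0
  B5: preds {B2,B3}: {B0,B2} ∩ {B0,B2,B3} = {B0,B2}; idom=B2
  B6: preds {B4,B5}: {B0,B1,B4} ∩ {B0,B2,B5} = {B0}; idom=B0

idom(B5) = B2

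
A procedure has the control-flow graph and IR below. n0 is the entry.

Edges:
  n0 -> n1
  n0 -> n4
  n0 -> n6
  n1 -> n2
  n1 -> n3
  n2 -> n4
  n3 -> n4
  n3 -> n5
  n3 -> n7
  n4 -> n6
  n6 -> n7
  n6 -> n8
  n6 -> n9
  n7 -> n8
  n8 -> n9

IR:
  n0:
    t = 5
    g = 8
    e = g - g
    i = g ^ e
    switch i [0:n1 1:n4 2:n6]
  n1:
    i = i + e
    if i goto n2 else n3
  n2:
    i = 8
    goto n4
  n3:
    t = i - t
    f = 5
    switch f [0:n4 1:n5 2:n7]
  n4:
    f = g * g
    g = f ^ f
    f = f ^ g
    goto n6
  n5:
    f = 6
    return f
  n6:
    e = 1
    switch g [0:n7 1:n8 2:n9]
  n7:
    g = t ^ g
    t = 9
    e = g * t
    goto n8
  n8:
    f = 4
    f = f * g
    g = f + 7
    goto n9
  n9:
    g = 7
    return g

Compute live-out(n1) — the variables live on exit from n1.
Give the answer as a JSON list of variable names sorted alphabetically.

Answer: ["g", "i", "t"]

Analysis:
Block summaries:
  n0 def {e,g,i,t} use ∅
  n1 def {i} use {e,i}
  n2 def {i} use ∅
  n3 def {f,t} use {i,t}
  n4 def {f,g} use {g}
  n5 def {f} use ∅
  n6 def {e} use {g}
  n7 def {e,g,t} use {g,t}
  n8 def {f,g} use {g}
  n9 def {g} use ∅

Liveness:
  n0: in=∅ out={e,g,i,t}
  n1: in={e,g,i,t} out={g,i,t}
  n2: in={g,t} out={g,t}
  n3: in={g,i,t} out={g,t}
  n4: in={g,t} out={g,t}
  n5: in=∅ out=∅
  n6: in={g,t} out={g,t}
  n7: in={g,t} out={g}
  n8: in={g} out=∅
  n9: in=∅ out=∅

live-out(n1) = ["g", "i", "t"]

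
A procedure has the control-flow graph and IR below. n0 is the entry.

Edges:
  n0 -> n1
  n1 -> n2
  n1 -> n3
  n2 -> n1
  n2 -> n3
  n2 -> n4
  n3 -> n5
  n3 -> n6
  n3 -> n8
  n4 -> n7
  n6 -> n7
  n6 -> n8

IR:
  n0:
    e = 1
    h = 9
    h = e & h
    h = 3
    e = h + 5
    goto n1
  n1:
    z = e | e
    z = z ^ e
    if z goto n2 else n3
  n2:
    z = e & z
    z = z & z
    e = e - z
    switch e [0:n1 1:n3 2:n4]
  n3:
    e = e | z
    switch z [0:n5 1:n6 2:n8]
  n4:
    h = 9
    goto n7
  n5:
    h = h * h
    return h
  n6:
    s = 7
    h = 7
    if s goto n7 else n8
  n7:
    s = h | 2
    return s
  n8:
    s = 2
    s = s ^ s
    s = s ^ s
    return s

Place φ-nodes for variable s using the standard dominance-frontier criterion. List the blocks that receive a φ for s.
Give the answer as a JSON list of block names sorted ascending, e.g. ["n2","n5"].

Answer: ["n7", "n8"]

Working:
idom tree: n1←n0 n2←n1 n3←n1 n4←n2 n5←n3 n6←n3 n7←n1 n8←n3
Join-block Dom:
  n1: preds {n0,n2}: {n0} ∩ {n0,n1,n2} = {n0}; idom=n0
  n3: preds {n1,n2}: {n0,n1} ∩ {n0,n1,n2} = {n0,n1}; idom=n1
  n7: preds {n4,n6}: {n0,n1,n2,n4} ∩ {n0,n1,n3,n6} = {n0,n1}; idom=n1
  n8: preds {n3,n6}: {n0,n1,n3} ∩ {n0,n1,n3,n6} = {n0,n1,n3}; idom=n3

Frontier:
  n1←n0: walk · to n0
  n1←n2: walk n2→n1 to n0
  n3←n1: walk · to n1
  n3←n2: walk n2 to n1
  n7←n4: walk n4→n2 to n1
  n7←n6: walk n6→n3 to n1
  n8←n3: walk · to n3
  n8←n6: walk n6 to n3
  n0: DF=∅
  n1: DF={n1}
  n2: DF={n1,n3,n7}
  n3: DF={n7}
  n4: DF={n7}
  n5: DF=∅
  n6: DF={n7,n8}
  n7: DF=∅
  n8: DF=∅

φ for s: defs {n6,n7,n8}
  DF⁺ = {n7,n8}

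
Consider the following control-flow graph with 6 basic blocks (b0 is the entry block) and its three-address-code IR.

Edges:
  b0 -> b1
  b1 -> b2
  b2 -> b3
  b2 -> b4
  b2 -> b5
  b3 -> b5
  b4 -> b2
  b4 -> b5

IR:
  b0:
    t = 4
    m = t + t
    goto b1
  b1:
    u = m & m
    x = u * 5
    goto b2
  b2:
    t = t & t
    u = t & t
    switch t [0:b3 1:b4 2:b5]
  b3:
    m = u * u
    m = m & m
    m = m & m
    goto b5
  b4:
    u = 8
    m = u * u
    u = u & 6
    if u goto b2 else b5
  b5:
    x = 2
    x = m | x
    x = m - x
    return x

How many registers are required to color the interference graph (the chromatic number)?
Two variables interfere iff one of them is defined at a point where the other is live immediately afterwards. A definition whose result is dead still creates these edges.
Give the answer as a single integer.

Per-block:
  b0 def {m,t} use ∅
  b1 def {u,x} use {m}
  b2 def {t,u} use {t}
  b3 def {m} use {u}
  b4 def {m,u} use ∅
  b5 def {x} use {m}

Live sets:
  live b0: ∅→{m,t}
  live b1: {m,t}→{m,t}
  live b2: {m,t}→{m,t,u}
  live b3: {u}→{m}
  live b4: {t}→{m,t}
  live b5: {m}→∅

Interference:
  m — {t,u,x}
  t — {m,u,x}
  u — {m,t}
  x — {m,t}

Registers:
  clique {m,t,u} ⇒ need ≥ 3
  3-colouring: c0={m}  c1={t}  c2={u,x}
  χ = 3

Answer: 3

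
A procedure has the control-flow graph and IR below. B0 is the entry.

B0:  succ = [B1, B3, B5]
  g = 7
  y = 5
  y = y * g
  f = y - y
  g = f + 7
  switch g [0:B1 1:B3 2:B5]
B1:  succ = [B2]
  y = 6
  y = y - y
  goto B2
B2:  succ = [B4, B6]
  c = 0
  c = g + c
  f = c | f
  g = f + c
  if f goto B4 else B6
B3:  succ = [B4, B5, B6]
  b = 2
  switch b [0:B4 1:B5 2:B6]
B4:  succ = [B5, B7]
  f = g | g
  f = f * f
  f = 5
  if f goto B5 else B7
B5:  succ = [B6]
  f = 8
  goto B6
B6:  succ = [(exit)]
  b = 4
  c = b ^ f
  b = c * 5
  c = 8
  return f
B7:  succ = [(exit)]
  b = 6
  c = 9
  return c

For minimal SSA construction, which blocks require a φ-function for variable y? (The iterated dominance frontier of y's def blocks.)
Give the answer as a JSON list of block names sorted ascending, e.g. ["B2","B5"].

idom tree: B1←B0 B2←B1 B3←B0 B4←B0 B5←B0 B6←B0 B7←B4
Join-block Dom:
  B4: preds {B2,B3}: {B0,B1,B2} ∩ {B0,B3} = {B0}; idom=B0
  B5: preds {B0,B3,B4}: {B0} ∩ {B0,B3} ∩ {B0,B4} = {B0}; idom=B0
  B6: preds {B2,B3,B5}: {B0,B1,B2} ∩ {B0,B3} ∩ {B0,B5} = {B0}; idom=B0

DF derivation:
  B4←B2: walk B2→B1 to B0
  B4←B3: walk B3 to B0
  B5←B0: walk · to B0
  B5←B3: walk B3 to B0
  B5←B4: walk B4 to B0
  B6←B2: walk B2→B1 to B0
  B6←B3: walk B3 to B0
  B6←B5: walk B5 to B0
  B0: DF=∅
  B1: DF={B4,B6}
  B2: DF={B4,B6}
  B3: DF={B4,B5,B6}
  B4: DF={B5}
  B5: DF={B6}
  B6: DF=∅
  B7: DF=∅

φ for y: defs {B0,B1}
  DF⁺ = {B4,B5,B6}

Answer: ["B4", "B5", "B6"]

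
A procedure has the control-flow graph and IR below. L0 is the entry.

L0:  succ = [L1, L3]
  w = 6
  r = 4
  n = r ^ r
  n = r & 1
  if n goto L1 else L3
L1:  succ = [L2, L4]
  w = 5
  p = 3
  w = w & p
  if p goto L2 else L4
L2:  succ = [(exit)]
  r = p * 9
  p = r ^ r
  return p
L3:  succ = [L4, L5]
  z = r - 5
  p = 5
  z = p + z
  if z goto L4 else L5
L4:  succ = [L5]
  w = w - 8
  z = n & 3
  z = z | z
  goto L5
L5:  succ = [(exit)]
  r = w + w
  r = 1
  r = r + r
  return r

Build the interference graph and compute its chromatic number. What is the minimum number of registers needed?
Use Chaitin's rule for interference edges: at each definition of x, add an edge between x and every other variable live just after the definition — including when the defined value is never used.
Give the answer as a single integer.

Answer: 4

Working:
Per-block:
  L0 def {n,r,w} use ∅
  L1 def {p,w} use ∅
  L2 def {p,r} use {p}
  L3 def {p,z} use {r}
  L4 def {w,z} use {n,w}
  L5 def {r} use {w}

Backward fixpoint:
  live L0: ∅→{n,r,w}
  live L1: {n}→{n,p,w}
  live L2: {p}→∅
  live L3: {n,r,w}→{n,w}
  live L4: {n,w}→{w}
  live L5: {w}→∅

Interfere edges:
  n↔{p,r,w,z}
  p↔{n,w,z}
  r↔{n,w}
  w↔{n,p,r,z}
  z↔{n,p,w}

Registers:
  {n,p,w,z} pairwise interfere (4-clique) ⇒ χ ≥ 4
  4-colouring: c0={n}  c1={w}  c2={p,r}  c3={z}
  χ = 4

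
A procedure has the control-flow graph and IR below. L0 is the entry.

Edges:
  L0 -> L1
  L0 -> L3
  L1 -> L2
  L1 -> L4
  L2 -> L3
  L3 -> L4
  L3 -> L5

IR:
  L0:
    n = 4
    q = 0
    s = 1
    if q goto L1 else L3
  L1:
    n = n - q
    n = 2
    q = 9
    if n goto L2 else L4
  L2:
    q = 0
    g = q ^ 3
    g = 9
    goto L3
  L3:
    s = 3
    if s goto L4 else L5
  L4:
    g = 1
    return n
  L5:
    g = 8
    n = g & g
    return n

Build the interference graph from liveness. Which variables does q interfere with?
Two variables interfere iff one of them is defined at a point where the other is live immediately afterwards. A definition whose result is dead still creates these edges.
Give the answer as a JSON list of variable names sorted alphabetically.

Per-block:
  L0: def={n,q,s} ue=∅
  L1: def={n,q} ue={n,q}
  L2: def={g,q} ue=∅
  L3: def={s} ue=∅
  L4: def={g} ue={n}
  L5: def={g,n} ue=∅

Live sets:
  live L0: ∅→{n,q}
  live L1: {n,q}→{n}
  live L2: {n}→{n}
  live L3: {n}→{n}
  live L4: {n}→∅
  live L5: ∅→∅

Interference:
  g↔{n}
  n↔{g,q,s}
  q↔{n,s}
  s↔{n,q}

N(q) = ["n", "s"]

Answer: ["n", "s"]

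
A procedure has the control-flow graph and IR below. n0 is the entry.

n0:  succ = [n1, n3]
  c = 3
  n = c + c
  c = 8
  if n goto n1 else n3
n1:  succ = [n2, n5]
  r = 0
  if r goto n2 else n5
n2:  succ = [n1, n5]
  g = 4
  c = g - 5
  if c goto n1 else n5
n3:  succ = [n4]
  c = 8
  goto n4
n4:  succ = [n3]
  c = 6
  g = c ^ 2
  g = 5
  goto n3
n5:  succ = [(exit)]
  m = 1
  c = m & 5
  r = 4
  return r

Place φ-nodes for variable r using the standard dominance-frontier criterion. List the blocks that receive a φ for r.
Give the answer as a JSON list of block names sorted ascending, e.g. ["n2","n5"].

Answer: ["n1"]

Working:
idom tree: n1←n0 n2←n1 n3←n0 n4←n3 n5←n1
Dom at joins:
  n1: preds {n0,n2}: {n0} ∩ {n0,n1,n2} = {n0}; idom=n0
  n3: preds {n0,n4}: {n0} ∩ {n0,n3,n4} = {n0}; idom=n0
  n5: preds {n1,n2}: {n0,n1} ∩ {n0,n1,n2} = {n0,n1}; idom=n1

DF derivation:
  n1←n0: walk · to n0
  n1←n2: walk n2→n1 to n0
  n3←n0: walk · to n0
  n3←n4: walk n4→n3 to n0
  n5←n1: walk · to n1
  n5←n2: walk n2 to n1
  DF(n0)=∅
  DF(n1)={n1}
  DF(n2)={n1,n5}
  DF(n3)={n3}
  DF(n4)={n3}
  DF(n5)=∅

φ for r: defs {n1,n5}
  DF⁺ = {n1}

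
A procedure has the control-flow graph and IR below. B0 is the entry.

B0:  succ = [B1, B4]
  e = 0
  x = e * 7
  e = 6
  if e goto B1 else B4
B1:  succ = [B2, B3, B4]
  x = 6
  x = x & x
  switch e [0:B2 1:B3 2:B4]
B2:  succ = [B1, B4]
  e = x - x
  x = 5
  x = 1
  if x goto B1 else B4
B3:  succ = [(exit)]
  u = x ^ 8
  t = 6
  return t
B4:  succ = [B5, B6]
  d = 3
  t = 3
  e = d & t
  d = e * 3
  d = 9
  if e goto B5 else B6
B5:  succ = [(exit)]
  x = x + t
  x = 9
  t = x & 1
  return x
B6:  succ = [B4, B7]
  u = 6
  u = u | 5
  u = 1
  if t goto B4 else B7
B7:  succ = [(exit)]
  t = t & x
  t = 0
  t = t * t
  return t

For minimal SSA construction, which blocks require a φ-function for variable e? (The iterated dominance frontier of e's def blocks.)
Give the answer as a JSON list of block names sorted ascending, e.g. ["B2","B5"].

Answer: ["B1", "B4"]

Derivation:
idom tree: B1←B0 B2←B1 B3←B1 B4←B0 B5←B4 B6←B4 B7←B6
Join-block Dom:
  B1: preds {B0,B2}: {B0} ∩ {B0,B1,B2} = {B0}; idom=B0
  B4: preds {B0,B1,B2,B6}: {B0} ∩ {B0,B1} ∩ {B0,B1,B2} ∩ {B0,B4,B6} = {B0}; idom=B0

Frontier:
  B1←B0: walk · to B0
  B1←B2: walk B2→B1 to B0
  B4←B0: walk · to B0
  B4←B1: walk B1 to B0
  B4←B2: walk B2→B1 to B0
  B4←B6: walk B6→B4 to B0
  B0: DF=∅
  B1: DF={B1,B4}
  B2: DF={B1,B4}
  B3: DF=∅
  B4: DF={B4}
  B5: DF=∅
  B6: DF={B4}
  B7: DF=∅

φ for e: defs {B0,B2,B4}
  DF⁺ = {B1,B4}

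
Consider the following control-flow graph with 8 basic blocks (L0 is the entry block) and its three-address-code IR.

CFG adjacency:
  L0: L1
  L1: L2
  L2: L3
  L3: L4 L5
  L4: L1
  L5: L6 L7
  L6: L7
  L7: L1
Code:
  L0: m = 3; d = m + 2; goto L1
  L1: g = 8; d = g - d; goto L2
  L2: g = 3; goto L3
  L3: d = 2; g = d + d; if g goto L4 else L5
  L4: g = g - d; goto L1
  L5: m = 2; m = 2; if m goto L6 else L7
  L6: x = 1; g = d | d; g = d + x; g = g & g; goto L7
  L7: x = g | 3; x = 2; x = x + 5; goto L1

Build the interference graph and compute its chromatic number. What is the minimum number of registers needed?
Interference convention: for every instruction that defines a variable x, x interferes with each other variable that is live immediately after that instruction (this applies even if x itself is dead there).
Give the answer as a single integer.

Answer: 3

Working:
Per-block:
  L0: def={d,m} ue=∅
  L1: def={d,g} ue={d}
  L2: def={g} ue=∅
  L3: def={d,g} ue=∅
  L4: def={g} ue={d,g}
  L5: def={m} ue=∅
  L6: def={g,x} ue={d}
  L7: def={x} ue={g}

Live sets:
  L0: in=∅ out={d}
  L1: in={d} out=∅
  L2: in=∅ out=∅
  L3: in=∅ out={d,g}
  L4: in={d,g} out={d}
  L5: in={d,g} out={d,g}
  L6: in={d} out={d,g}
  L7: in={d,g} out={d}

Interfere edges:
  d: {g,m,x}
  g: {d,m,x}
  m: {d,g}
  x: {d,g}

Colouring:
  clique {d,g,m} ⇒ need ≥ 3
  assign d→c0 g→c1 m→c2 x→c2 — no edge inside a register ⇒ χ ≤ 3
  χ = 3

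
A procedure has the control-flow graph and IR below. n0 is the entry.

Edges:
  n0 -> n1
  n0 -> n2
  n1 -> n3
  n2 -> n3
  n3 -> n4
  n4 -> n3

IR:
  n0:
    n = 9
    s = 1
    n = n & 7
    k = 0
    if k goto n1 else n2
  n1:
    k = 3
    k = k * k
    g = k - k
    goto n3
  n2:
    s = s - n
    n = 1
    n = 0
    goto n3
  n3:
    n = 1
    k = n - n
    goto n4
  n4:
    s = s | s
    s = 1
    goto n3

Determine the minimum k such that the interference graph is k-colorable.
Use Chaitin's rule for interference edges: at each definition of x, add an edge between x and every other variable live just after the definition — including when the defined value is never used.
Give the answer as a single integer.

Answer: 3

Derivation:
Per-block:
  n0 def {k,n,s} use ∅
  n1 def {g,k} use ∅
  n2 def {n,s} use {n,s}
  n3 def {k,n} use ∅
  n4 def {s} use {s}

Liveness:
  n0: in=∅ out={n,s}
  n1: in={s} out={s}
  n2: in={n,s} out={s}
  n3: in={s} out={s}
  n4: in={s} out={s}

Interference:
  g: {s}
  k: {n,s}
  n: {k,s}
  s: {g,k,n}

Registers:
  clique {k,n,s} ⇒ need ≥ 3
  assign g→R1 k→R1 n→R2 s→R0 — no edge inside a register ⇒ χ ≤ 3
  χ = 3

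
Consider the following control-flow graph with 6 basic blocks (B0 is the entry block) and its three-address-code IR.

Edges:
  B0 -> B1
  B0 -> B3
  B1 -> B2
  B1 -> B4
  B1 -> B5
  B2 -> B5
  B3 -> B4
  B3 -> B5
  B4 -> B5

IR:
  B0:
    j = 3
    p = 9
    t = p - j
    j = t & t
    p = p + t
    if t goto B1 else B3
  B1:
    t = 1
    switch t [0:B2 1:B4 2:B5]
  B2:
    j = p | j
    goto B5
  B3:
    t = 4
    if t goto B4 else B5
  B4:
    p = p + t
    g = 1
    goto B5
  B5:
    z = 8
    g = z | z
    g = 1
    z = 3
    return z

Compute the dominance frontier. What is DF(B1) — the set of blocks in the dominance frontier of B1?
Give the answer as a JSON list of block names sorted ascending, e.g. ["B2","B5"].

Answer: ["B4", "B5"]

Working:
idom tree: B1←B0 B2←B1 B3←B0 B4←B0 B5←B0
Join-block Dom:
  B4: preds {B1,B3}: {B0,B1} ∩ {B0,B3} = {B0}; idom=B0
  B5: preds {B1,B2,B3,B4}: {B0,B1} ∩ {B0,B1,B2} ∩ {B0,B3} ∩ {B0,B4} = {B0}; idom=B0

Frontier:
  B4←B1: walk B1 to B0
  B4←B3: walk B3 to B0
  B5←B1: walk B1 to B0
  B5←B2: walk B2→B1 to B0
  B5←B3: walk B3 to B0
  B5←B4: walk B4 to B0
  DF(B0)=∅
  DF(B1)={B4,B5}
  DF(B2)={B5}
  DF(B3)={B4,B5}
  DF(B4)={B5}
  DF(B5)=∅

DF(B1) = ["B4", "B5"]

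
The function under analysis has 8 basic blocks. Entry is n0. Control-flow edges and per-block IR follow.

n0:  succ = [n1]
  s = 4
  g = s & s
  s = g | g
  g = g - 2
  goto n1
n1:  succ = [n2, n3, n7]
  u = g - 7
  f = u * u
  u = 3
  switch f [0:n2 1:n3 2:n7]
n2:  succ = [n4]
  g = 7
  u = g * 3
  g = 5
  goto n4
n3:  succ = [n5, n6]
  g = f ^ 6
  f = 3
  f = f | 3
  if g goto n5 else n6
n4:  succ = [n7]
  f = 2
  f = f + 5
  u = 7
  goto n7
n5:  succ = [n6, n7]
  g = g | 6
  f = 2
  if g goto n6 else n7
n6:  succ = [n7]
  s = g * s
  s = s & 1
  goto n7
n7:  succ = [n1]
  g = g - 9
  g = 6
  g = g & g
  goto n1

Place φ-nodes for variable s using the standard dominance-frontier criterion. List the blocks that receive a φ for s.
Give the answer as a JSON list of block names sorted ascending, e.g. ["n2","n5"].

idom tree: n1←n0 n2←n1 n3←n1 n4←n2 n5←n3 n6←n3 n7←n1
Join-block Dom:
  n1: preds {n0,n7}: {n0} ∩ {n0,n1,n7} = {n0}; idom=n0
  n6: preds {n3,n5}: {n0,n1,n3} ∩ {n0,n1,n3,n5} = {n0,n1,n3}; idom=n3
  n7: preds {n1,n4,n5,n6}: {n0,n1} ∩ {n0,n1,n2,n4} ∩ {n0,n1,n3,n5} ∩ {n0,n1,n3,n6} = {n0,n1}; idom=n1

DF derivation:
  join n1 pred n0: · stop@n0
  join n1 pred n7: n7→n1 stop@n0
  join n6 pred n3: · stop@n3
  join n6 pred n5: n5 stop@n3
  join n7 pred n1: · stop@n1
  join n7 pred n4: n4→n2 stop@n1
  join n7 pred n5: n5→n3 stop@n1
  join n7 pred n6: n6→n3 stop@n1
  n0 → ∅
  n1 → {n1}
  n2 → {n7}
  n3 → {n7}
  n4 → {n7}
  n5 → {n6,n7}
  n6 → {n7}
  n7 → {n1}

φ for s: defs {n0,n6}
  DF⁺ = {n1,n7}

Answer: ["n1", "n7"]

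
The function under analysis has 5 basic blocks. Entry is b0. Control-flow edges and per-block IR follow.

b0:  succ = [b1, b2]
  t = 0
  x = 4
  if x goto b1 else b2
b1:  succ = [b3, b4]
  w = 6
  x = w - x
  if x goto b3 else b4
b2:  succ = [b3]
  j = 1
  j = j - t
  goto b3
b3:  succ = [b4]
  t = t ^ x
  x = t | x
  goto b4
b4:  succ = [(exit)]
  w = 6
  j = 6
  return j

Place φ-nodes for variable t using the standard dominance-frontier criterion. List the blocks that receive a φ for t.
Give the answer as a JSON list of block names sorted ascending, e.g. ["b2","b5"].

Answer: ["b4"]

Derivation:
idom tree: b1←b0 b2←b0 b3←b0 b4←b0
Dom at joins:
  b3: preds {b1,b2}: {b0,b1} ∩ {b0,b2} = {b0}; idom=b0
  b4: preds {b1,b3}: {b0,b1} ∩ {b0,b3} = {b0}; idom=b0

Frontier:
  b3←b1: walk b1 to b0
  b3←b2: walk b2 to b0
  b4←b1: walk b1 to b0
  b4←b3: walk b3 to b0
  b0: DF=∅
  b1: DF={b3,b4}
  b2: DF={b3}
  b3: DF={b4}
  b4: DF=∅

φ for t: defs {b0,b3}
  DF⁺ = {b4}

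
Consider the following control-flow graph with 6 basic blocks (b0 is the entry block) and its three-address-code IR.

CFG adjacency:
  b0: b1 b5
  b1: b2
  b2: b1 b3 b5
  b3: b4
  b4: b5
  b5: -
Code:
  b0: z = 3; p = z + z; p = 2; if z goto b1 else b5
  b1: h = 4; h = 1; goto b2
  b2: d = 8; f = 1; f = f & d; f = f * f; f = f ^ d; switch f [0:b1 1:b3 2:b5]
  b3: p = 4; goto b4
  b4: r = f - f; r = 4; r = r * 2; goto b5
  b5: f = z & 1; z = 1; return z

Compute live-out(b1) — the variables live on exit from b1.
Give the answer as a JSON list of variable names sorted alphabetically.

Answer: ["z"]

Working:
def/use:
  b0: {p,z} / ∅
  b1: {h} / ∅
  b2: {d,f} / ∅
  b3: {p} / ∅
  b4: {r} / {f}
  b5: {f,z} / {z}

Backward fixpoint:
  live b0: ∅→{z}
  live b1: {z}→{z}
  live b2: {z}→{f,z}
  live b3: {f,z}→{f,z}
  live b4: {f,z}→{z}
  live b5: {z}→∅

live-out(b1) = ["z"]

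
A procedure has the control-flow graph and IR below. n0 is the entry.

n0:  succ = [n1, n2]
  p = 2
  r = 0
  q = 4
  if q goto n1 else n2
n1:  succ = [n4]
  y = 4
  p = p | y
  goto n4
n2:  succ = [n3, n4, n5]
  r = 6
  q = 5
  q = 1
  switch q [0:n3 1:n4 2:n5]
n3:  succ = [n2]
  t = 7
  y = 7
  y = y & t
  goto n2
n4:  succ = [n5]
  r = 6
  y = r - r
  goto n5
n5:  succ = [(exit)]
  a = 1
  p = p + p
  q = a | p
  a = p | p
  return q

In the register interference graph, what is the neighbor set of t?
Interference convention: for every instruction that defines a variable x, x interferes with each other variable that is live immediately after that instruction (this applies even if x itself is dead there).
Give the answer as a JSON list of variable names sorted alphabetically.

Block summaries:
  n0: def={p,q,r} ue=∅
  n1: def={p,y} ue={p}
  n2: def={q,r} ue=∅
  n3: def={t,y} ue=∅
  n4: def={r,y} ue=∅
  n5: def={a,p,q} ue={p}

Live sets:
  n0 li=∅ lo={p}
  n1 li={p} lo={p}
  n2 li={p} lo={p}
  n3 li={p} lo={p}
  n4 li={p} lo={p}
  n5 li={p} lo=∅

Conflict graph:
  a — {p,q}
  p — {a,q,r,t,y}
  q — {a,p}
  r — {p}
  t — {p,y}
  y — {p,t}

N(t) = ["p", "y"]

Answer: ["p", "y"]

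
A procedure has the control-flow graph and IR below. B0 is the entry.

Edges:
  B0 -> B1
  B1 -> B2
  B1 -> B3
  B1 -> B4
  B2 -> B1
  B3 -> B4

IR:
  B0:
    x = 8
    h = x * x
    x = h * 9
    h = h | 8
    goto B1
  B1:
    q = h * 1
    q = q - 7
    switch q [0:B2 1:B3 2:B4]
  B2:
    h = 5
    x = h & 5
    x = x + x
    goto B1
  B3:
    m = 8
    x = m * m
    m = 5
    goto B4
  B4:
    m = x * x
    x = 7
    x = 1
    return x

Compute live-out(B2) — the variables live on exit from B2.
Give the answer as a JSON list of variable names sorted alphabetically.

Answer: ["h", "x"]

Working:
def/use:
  B0: {h,x} / ∅
  B1: {q} / {h}
  B2: {h,x} / ∅
  B3: {m,x} / ∅
  B4: {m,x} / {x}

Backward fixpoint:
  B0 li=∅ lo={h,x}
  B1 li={h,x} lo={x}
  B2 li=∅ lo={h,x}
  B3 li=∅ lo={x}
  B4 li={x} lo=∅

live-out(B2) = ["h", "x"]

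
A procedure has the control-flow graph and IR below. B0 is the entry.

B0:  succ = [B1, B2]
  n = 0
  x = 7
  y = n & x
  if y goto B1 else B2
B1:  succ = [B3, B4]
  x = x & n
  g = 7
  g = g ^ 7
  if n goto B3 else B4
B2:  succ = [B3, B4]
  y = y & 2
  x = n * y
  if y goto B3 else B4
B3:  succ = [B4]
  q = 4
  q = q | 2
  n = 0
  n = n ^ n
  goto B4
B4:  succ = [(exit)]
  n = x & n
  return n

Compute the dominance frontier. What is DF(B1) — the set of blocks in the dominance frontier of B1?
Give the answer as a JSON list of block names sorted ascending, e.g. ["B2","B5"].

Answer: ["B3", "B4"]

Analysis:
idom tree: B1←B0 B2←B0 B3←B0 B4←B0
Dom∩ at merges:
  B3: preds {B1,B2}: {B0,B1} ∩ {B0,B2} = {B0}; idom=B0
  B4: preds {B1,B2,B3}: {B0,B1} ∩ {B0,B2} ∩ {B0,B3} = {B0}; idom=B0

DF walk-up:
  join B3 pred B1: B1 stop@B0
  join B3 pred B2: B2 stop@B0
  join B4 pred B1: B1 stop@B0
  join B4 pred B2: B2 stop@B0
  join B4 pred B3: B3 stop@B0
  B0 → ∅
  B1 → {B3,B4}
  B2 → {B3,B4}
  B3 → {B4}
  B4 → ∅

DF(B1) = ["B3", "B4"]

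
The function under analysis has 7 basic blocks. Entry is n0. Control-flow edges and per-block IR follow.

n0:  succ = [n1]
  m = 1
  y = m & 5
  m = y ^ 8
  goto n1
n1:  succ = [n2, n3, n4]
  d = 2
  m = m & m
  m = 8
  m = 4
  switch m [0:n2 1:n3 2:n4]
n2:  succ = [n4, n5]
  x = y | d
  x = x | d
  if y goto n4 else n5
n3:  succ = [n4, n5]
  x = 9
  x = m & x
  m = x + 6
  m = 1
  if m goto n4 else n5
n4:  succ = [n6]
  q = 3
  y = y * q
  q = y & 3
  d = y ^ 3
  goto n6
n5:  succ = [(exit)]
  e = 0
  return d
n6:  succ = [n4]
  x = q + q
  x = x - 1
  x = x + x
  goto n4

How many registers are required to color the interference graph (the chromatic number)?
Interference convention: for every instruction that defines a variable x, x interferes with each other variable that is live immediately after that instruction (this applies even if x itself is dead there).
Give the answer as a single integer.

Answer: 4

Analysis:
Per-block:
  n0 def {m,y} use ∅
  n1 def {d,m} use {m}
  n2 def {x} use {d,y}
  n3 def {m,x} use {m}
  n4 def {d,q,y} use {y}
  n5 def {e} use {d}
  n6 def {x} use {q}

Live sets:
  n0 li=∅ lo={m,y}
  n1 li={m,y} lo={d,m,y}
  n2 li={d,y} lo={d,y}
  n3 li={d,m,y} lo={d,y}
  n4 li={y} lo={q,y}
  n5 li={d} lo=∅
  n6 li={q,y} lo={y}

Interference:
  d: {e,m,q,x,y}
  e: {d}
  m: {d,x,y}
  q: {d,y}
  x: {d,m,y}
  y: {d,m,q,x}

Registers:
  clique {d,m,x,y} ⇒ need ≥ 4
  4-colouring: c0={d}  c1={e,y}  c2={m,q}  c3={x}
  χ = 4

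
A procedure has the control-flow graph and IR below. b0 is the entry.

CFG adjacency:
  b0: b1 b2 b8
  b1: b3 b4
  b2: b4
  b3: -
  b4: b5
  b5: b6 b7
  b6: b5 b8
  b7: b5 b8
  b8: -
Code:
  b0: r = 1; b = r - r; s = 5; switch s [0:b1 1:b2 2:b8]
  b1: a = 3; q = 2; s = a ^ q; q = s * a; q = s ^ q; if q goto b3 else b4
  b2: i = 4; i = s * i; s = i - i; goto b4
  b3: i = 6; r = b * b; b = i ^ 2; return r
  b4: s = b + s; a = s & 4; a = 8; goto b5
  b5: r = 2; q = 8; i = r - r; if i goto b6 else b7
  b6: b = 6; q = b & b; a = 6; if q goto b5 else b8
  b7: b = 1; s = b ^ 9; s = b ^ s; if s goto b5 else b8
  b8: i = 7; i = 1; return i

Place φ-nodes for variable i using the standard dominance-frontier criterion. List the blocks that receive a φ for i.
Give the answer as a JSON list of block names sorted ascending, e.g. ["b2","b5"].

idom tree: b1←b0 b2←b0 b3←b1 b4←b0 b5←b4 b6←b5 b7←b5 b8←b0
Dom at joins:
  b4: preds {b1,b2}: {b0,b1} ∩ {b0,b2} = {b0}; idom=b0
  b5: preds {b4,b6,b7}: {b0,b4} ∩ {b0,b4,b5,b6} ∩ {b0,b4,b5,b7} = {b0,b4}; idom=b4
  b8: preds {b0,b6,b7}: {b0} ∩ {b0,b4,b5,b6} ∩ {b0,b4,b5,b7} = {b0}; idom=b0

DF walk-up:
  join b4 pred b1: b1 stop@b0
  join b4 pred b2: b2 stop@b0
  join b5 pred b4: · stop@b4
  join b5 pred b6: b6→b5 stop@b4
  join b5 pred b7: b7→b5 stop@b4
  join b8 pred b0: · stop@b0
  join b8 pred b6: b6→b5→b4 stop@b0
  join b8 pred b7: b7→b5→b4 stop@b0
  b0: DF=∅
  b1: DF={b4}
  b2: DF={b4}
  b3: DF=∅
  b4: DF={b8}
  b5: DF={b5,b8}
  b6: DF={b5,b8}
  b7: DF={b5,b8}
  b8: DF=∅

φ for i: defs {b2,b3,b5,b8}
  DF⁺ = {b4,b5,b8}

Answer: ["b4", "b5", "b8"]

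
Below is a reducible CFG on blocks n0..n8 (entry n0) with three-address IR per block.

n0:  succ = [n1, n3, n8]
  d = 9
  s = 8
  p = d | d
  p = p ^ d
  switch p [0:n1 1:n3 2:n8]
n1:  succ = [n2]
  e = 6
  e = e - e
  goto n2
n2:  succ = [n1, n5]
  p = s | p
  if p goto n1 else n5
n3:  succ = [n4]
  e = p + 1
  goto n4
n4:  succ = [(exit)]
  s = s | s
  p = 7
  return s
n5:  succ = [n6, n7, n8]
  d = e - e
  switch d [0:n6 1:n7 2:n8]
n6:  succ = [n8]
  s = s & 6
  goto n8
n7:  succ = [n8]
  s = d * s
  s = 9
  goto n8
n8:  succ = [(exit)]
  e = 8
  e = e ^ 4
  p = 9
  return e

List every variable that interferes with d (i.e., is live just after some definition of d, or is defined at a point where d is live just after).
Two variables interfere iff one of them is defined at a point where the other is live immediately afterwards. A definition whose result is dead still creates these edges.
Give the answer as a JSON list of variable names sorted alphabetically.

Answer: ["p", "s"]

Derivation:
def/use:
  n0: {d,p,s} / ∅
  n1: {e} / ∅
  n2: {p} / {p,s}
  n3: {e} / {p}
  n4: {p,s} / {s}
  n5: {d} / {e}
  n6: {s} / {s}
  n7: {s} / {d,s}
  n8: {e,p} / ∅

Backward fixpoint:
  live n0: ∅→{p,s}
  live n1: {p,s}→{e,p,s}
  live n2: {e,p,s}→{e,p,s}
  live n3: {p,s}→{s}
  live n4: {s}→∅
  live n5: {e,s}→{d,s}
  live n6: {s}→∅
  live n7: {d,s}→∅
  live n8: ∅→∅

Conflict graph:
  d — {p,s}
  e — {p,s}
  p — {d,e,s}
  s — {d,e,p}

N(d) = ["p", "s"]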